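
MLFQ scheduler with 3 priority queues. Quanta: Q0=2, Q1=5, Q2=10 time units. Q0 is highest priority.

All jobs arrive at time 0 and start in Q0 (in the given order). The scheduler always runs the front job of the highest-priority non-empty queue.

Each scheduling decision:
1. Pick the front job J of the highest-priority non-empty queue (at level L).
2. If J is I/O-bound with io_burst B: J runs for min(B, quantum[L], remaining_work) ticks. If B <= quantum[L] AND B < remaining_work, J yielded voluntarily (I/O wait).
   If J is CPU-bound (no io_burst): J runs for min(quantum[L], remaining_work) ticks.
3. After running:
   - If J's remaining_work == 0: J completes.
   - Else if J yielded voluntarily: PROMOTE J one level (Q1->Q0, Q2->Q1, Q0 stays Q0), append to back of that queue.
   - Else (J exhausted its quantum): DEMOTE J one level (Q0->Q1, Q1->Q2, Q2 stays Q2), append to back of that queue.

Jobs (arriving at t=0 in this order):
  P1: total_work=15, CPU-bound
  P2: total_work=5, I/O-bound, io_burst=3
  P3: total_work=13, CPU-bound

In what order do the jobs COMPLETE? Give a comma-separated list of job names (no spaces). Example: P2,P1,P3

t=0-2: P1@Q0 runs 2, rem=13, quantum used, demote→Q1. Q0=[P2,P3] Q1=[P1] Q2=[]
t=2-4: P2@Q0 runs 2, rem=3, quantum used, demote→Q1. Q0=[P3] Q1=[P1,P2] Q2=[]
t=4-6: P3@Q0 runs 2, rem=11, quantum used, demote→Q1. Q0=[] Q1=[P1,P2,P3] Q2=[]
t=6-11: P1@Q1 runs 5, rem=8, quantum used, demote→Q2. Q0=[] Q1=[P2,P3] Q2=[P1]
t=11-14: P2@Q1 runs 3, rem=0, completes. Q0=[] Q1=[P3] Q2=[P1]
t=14-19: P3@Q1 runs 5, rem=6, quantum used, demote→Q2. Q0=[] Q1=[] Q2=[P1,P3]
t=19-27: P1@Q2 runs 8, rem=0, completes. Q0=[] Q1=[] Q2=[P3]
t=27-33: P3@Q2 runs 6, rem=0, completes. Q0=[] Q1=[] Q2=[]

Answer: P2,P1,P3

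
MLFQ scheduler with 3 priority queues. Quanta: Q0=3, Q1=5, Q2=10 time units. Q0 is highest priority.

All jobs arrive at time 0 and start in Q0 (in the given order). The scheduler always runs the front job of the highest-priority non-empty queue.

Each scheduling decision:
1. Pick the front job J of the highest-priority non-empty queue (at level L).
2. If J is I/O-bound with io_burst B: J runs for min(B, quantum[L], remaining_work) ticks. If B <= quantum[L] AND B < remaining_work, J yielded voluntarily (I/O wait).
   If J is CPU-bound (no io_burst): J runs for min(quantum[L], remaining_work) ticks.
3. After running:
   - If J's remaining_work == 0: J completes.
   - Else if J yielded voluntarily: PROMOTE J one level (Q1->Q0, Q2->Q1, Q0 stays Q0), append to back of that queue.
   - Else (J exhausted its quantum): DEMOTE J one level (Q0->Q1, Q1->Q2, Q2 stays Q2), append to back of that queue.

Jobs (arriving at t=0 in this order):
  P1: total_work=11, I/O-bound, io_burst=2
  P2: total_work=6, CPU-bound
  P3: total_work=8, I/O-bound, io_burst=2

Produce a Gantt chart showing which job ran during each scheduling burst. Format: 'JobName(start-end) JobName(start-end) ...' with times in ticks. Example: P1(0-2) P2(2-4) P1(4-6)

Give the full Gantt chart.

t=0-2: P1@Q0 runs 2, rem=9, I/O yield, promote→Q0. Q0=[P2,P3,P1] Q1=[] Q2=[]
t=2-5: P2@Q0 runs 3, rem=3, quantum used, demote→Q1. Q0=[P3,P1] Q1=[P2] Q2=[]
t=5-7: P3@Q0 runs 2, rem=6, I/O yield, promote→Q0. Q0=[P1,P3] Q1=[P2] Q2=[]
t=7-9: P1@Q0 runs 2, rem=7, I/O yield, promote→Q0. Q0=[P3,P1] Q1=[P2] Q2=[]
t=9-11: P3@Q0 runs 2, rem=4, I/O yield, promote→Q0. Q0=[P1,P3] Q1=[P2] Q2=[]
t=11-13: P1@Q0 runs 2, rem=5, I/O yield, promote→Q0. Q0=[P3,P1] Q1=[P2] Q2=[]
t=13-15: P3@Q0 runs 2, rem=2, I/O yield, promote→Q0. Q0=[P1,P3] Q1=[P2] Q2=[]
t=15-17: P1@Q0 runs 2, rem=3, I/O yield, promote→Q0. Q0=[P3,P1] Q1=[P2] Q2=[]
t=17-19: P3@Q0 runs 2, rem=0, completes. Q0=[P1] Q1=[P2] Q2=[]
t=19-21: P1@Q0 runs 2, rem=1, I/O yield, promote→Q0. Q0=[P1] Q1=[P2] Q2=[]
t=21-22: P1@Q0 runs 1, rem=0, completes. Q0=[] Q1=[P2] Q2=[]
t=22-25: P2@Q1 runs 3, rem=0, completes. Q0=[] Q1=[] Q2=[]

Answer: P1(0-2) P2(2-5) P3(5-7) P1(7-9) P3(9-11) P1(11-13) P3(13-15) P1(15-17) P3(17-19) P1(19-21) P1(21-22) P2(22-25)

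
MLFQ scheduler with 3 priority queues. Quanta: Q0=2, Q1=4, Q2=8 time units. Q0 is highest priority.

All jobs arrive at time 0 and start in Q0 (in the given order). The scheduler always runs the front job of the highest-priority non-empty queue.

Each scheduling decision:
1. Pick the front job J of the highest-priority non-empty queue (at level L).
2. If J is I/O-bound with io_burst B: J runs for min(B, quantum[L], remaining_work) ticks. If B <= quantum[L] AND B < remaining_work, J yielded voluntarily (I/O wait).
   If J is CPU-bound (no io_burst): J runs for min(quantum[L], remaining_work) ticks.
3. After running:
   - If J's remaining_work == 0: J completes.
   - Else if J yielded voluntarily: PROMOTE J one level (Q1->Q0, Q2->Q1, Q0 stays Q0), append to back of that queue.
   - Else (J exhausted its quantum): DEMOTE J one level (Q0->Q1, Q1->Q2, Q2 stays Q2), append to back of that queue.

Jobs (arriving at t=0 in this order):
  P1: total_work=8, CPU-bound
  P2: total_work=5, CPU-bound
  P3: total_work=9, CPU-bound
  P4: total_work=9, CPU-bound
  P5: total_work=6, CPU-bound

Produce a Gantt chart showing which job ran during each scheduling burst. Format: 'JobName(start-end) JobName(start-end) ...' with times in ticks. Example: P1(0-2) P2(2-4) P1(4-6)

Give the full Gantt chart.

Answer: P1(0-2) P2(2-4) P3(4-6) P4(6-8) P5(8-10) P1(10-14) P2(14-17) P3(17-21) P4(21-25) P5(25-29) P1(29-31) P3(31-34) P4(34-37)

Derivation:
t=0-2: P1@Q0 runs 2, rem=6, quantum used, demote→Q1. Q0=[P2,P3,P4,P5] Q1=[P1] Q2=[]
t=2-4: P2@Q0 runs 2, rem=3, quantum used, demote→Q1. Q0=[P3,P4,P5] Q1=[P1,P2] Q2=[]
t=4-6: P3@Q0 runs 2, rem=7, quantum used, demote→Q1. Q0=[P4,P5] Q1=[P1,P2,P3] Q2=[]
t=6-8: P4@Q0 runs 2, rem=7, quantum used, demote→Q1. Q0=[P5] Q1=[P1,P2,P3,P4] Q2=[]
t=8-10: P5@Q0 runs 2, rem=4, quantum used, demote→Q1. Q0=[] Q1=[P1,P2,P3,P4,P5] Q2=[]
t=10-14: P1@Q1 runs 4, rem=2, quantum used, demote→Q2. Q0=[] Q1=[P2,P3,P4,P5] Q2=[P1]
t=14-17: P2@Q1 runs 3, rem=0, completes. Q0=[] Q1=[P3,P4,P5] Q2=[P1]
t=17-21: P3@Q1 runs 4, rem=3, quantum used, demote→Q2. Q0=[] Q1=[P4,P5] Q2=[P1,P3]
t=21-25: P4@Q1 runs 4, rem=3, quantum used, demote→Q2. Q0=[] Q1=[P5] Q2=[P1,P3,P4]
t=25-29: P5@Q1 runs 4, rem=0, completes. Q0=[] Q1=[] Q2=[P1,P3,P4]
t=29-31: P1@Q2 runs 2, rem=0, completes. Q0=[] Q1=[] Q2=[P3,P4]
t=31-34: P3@Q2 runs 3, rem=0, completes. Q0=[] Q1=[] Q2=[P4]
t=34-37: P4@Q2 runs 3, rem=0, completes. Q0=[] Q1=[] Q2=[]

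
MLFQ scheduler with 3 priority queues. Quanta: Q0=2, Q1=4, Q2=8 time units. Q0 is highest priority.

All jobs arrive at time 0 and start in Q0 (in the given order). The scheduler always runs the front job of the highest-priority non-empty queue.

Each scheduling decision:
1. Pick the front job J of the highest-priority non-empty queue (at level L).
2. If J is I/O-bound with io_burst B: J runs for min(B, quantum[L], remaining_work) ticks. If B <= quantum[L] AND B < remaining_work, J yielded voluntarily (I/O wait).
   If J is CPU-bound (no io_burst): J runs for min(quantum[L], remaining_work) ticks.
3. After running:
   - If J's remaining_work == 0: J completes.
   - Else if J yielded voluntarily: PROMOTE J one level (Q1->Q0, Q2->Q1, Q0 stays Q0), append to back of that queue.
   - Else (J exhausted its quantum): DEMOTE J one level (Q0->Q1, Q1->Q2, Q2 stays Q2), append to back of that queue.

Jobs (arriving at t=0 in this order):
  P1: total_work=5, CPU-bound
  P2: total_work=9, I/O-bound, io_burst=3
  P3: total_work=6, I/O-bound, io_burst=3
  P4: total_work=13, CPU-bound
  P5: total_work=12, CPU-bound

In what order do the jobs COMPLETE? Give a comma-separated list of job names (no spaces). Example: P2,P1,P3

t=0-2: P1@Q0 runs 2, rem=3, quantum used, demote→Q1. Q0=[P2,P3,P4,P5] Q1=[P1] Q2=[]
t=2-4: P2@Q0 runs 2, rem=7, quantum used, demote→Q1. Q0=[P3,P4,P5] Q1=[P1,P2] Q2=[]
t=4-6: P3@Q0 runs 2, rem=4, quantum used, demote→Q1. Q0=[P4,P5] Q1=[P1,P2,P3] Q2=[]
t=6-8: P4@Q0 runs 2, rem=11, quantum used, demote→Q1. Q0=[P5] Q1=[P1,P2,P3,P4] Q2=[]
t=8-10: P5@Q0 runs 2, rem=10, quantum used, demote→Q1. Q0=[] Q1=[P1,P2,P3,P4,P5] Q2=[]
t=10-13: P1@Q1 runs 3, rem=0, completes. Q0=[] Q1=[P2,P3,P4,P5] Q2=[]
t=13-16: P2@Q1 runs 3, rem=4, I/O yield, promote→Q0. Q0=[P2] Q1=[P3,P4,P5] Q2=[]
t=16-18: P2@Q0 runs 2, rem=2, quantum used, demote→Q1. Q0=[] Q1=[P3,P4,P5,P2] Q2=[]
t=18-21: P3@Q1 runs 3, rem=1, I/O yield, promote→Q0. Q0=[P3] Q1=[P4,P5,P2] Q2=[]
t=21-22: P3@Q0 runs 1, rem=0, completes. Q0=[] Q1=[P4,P5,P2] Q2=[]
t=22-26: P4@Q1 runs 4, rem=7, quantum used, demote→Q2. Q0=[] Q1=[P5,P2] Q2=[P4]
t=26-30: P5@Q1 runs 4, rem=6, quantum used, demote→Q2. Q0=[] Q1=[P2] Q2=[P4,P5]
t=30-32: P2@Q1 runs 2, rem=0, completes. Q0=[] Q1=[] Q2=[P4,P5]
t=32-39: P4@Q2 runs 7, rem=0, completes. Q0=[] Q1=[] Q2=[P5]
t=39-45: P5@Q2 runs 6, rem=0, completes. Q0=[] Q1=[] Q2=[]

Answer: P1,P3,P2,P4,P5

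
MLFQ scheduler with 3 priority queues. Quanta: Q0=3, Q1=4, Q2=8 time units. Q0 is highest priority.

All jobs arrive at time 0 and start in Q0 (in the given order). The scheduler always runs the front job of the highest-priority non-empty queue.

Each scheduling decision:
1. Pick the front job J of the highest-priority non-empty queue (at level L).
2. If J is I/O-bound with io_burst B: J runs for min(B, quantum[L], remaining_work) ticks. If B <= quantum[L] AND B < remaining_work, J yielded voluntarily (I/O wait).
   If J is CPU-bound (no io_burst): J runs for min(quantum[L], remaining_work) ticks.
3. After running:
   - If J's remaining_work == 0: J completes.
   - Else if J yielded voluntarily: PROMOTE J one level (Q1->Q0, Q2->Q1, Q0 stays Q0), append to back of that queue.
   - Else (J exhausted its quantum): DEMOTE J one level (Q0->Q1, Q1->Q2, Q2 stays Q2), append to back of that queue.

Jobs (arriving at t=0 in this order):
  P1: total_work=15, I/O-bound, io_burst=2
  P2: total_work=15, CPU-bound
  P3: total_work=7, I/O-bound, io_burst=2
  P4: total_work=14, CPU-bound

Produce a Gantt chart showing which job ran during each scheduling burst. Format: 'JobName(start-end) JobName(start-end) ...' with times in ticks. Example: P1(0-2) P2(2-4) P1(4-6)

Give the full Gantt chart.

Answer: P1(0-2) P2(2-5) P3(5-7) P4(7-10) P1(10-12) P3(12-14) P1(14-16) P3(16-18) P1(18-20) P3(20-21) P1(21-23) P1(23-25) P1(25-27) P1(27-28) P2(28-32) P4(32-36) P2(36-44) P4(44-51)

Derivation:
t=0-2: P1@Q0 runs 2, rem=13, I/O yield, promote→Q0. Q0=[P2,P3,P4,P1] Q1=[] Q2=[]
t=2-5: P2@Q0 runs 3, rem=12, quantum used, demote→Q1. Q0=[P3,P4,P1] Q1=[P2] Q2=[]
t=5-7: P3@Q0 runs 2, rem=5, I/O yield, promote→Q0. Q0=[P4,P1,P3] Q1=[P2] Q2=[]
t=7-10: P4@Q0 runs 3, rem=11, quantum used, demote→Q1. Q0=[P1,P3] Q1=[P2,P4] Q2=[]
t=10-12: P1@Q0 runs 2, rem=11, I/O yield, promote→Q0. Q0=[P3,P1] Q1=[P2,P4] Q2=[]
t=12-14: P3@Q0 runs 2, rem=3, I/O yield, promote→Q0. Q0=[P1,P3] Q1=[P2,P4] Q2=[]
t=14-16: P1@Q0 runs 2, rem=9, I/O yield, promote→Q0. Q0=[P3,P1] Q1=[P2,P4] Q2=[]
t=16-18: P3@Q0 runs 2, rem=1, I/O yield, promote→Q0. Q0=[P1,P3] Q1=[P2,P4] Q2=[]
t=18-20: P1@Q0 runs 2, rem=7, I/O yield, promote→Q0. Q0=[P3,P1] Q1=[P2,P4] Q2=[]
t=20-21: P3@Q0 runs 1, rem=0, completes. Q0=[P1] Q1=[P2,P4] Q2=[]
t=21-23: P1@Q0 runs 2, rem=5, I/O yield, promote→Q0. Q0=[P1] Q1=[P2,P4] Q2=[]
t=23-25: P1@Q0 runs 2, rem=3, I/O yield, promote→Q0. Q0=[P1] Q1=[P2,P4] Q2=[]
t=25-27: P1@Q0 runs 2, rem=1, I/O yield, promote→Q0. Q0=[P1] Q1=[P2,P4] Q2=[]
t=27-28: P1@Q0 runs 1, rem=0, completes. Q0=[] Q1=[P2,P4] Q2=[]
t=28-32: P2@Q1 runs 4, rem=8, quantum used, demote→Q2. Q0=[] Q1=[P4] Q2=[P2]
t=32-36: P4@Q1 runs 4, rem=7, quantum used, demote→Q2. Q0=[] Q1=[] Q2=[P2,P4]
t=36-44: P2@Q2 runs 8, rem=0, completes. Q0=[] Q1=[] Q2=[P4]
t=44-51: P4@Q2 runs 7, rem=0, completes. Q0=[] Q1=[] Q2=[]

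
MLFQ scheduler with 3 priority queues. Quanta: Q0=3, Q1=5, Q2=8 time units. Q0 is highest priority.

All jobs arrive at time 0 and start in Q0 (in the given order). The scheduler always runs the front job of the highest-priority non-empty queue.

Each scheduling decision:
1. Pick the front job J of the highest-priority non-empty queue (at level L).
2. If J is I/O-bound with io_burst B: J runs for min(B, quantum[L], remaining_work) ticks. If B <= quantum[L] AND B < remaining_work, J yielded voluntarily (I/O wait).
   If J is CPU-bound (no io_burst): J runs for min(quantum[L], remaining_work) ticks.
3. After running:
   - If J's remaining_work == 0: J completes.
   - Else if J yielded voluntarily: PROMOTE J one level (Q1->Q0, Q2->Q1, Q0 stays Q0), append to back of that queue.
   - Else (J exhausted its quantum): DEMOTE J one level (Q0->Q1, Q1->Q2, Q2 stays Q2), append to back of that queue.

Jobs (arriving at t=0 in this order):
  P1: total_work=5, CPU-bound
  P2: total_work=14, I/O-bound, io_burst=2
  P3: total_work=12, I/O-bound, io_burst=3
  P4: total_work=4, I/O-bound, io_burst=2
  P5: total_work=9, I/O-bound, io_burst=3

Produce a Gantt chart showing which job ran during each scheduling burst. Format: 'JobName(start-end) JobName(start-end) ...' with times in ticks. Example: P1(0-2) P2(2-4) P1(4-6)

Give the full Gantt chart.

t=0-3: P1@Q0 runs 3, rem=2, quantum used, demote→Q1. Q0=[P2,P3,P4,P5] Q1=[P1] Q2=[]
t=3-5: P2@Q0 runs 2, rem=12, I/O yield, promote→Q0. Q0=[P3,P4,P5,P2] Q1=[P1] Q2=[]
t=5-8: P3@Q0 runs 3, rem=9, I/O yield, promote→Q0. Q0=[P4,P5,P2,P3] Q1=[P1] Q2=[]
t=8-10: P4@Q0 runs 2, rem=2, I/O yield, promote→Q0. Q0=[P5,P2,P3,P4] Q1=[P1] Q2=[]
t=10-13: P5@Q0 runs 3, rem=6, I/O yield, promote→Q0. Q0=[P2,P3,P4,P5] Q1=[P1] Q2=[]
t=13-15: P2@Q0 runs 2, rem=10, I/O yield, promote→Q0. Q0=[P3,P4,P5,P2] Q1=[P1] Q2=[]
t=15-18: P3@Q0 runs 3, rem=6, I/O yield, promote→Q0. Q0=[P4,P5,P2,P3] Q1=[P1] Q2=[]
t=18-20: P4@Q0 runs 2, rem=0, completes. Q0=[P5,P2,P3] Q1=[P1] Q2=[]
t=20-23: P5@Q0 runs 3, rem=3, I/O yield, promote→Q0. Q0=[P2,P3,P5] Q1=[P1] Q2=[]
t=23-25: P2@Q0 runs 2, rem=8, I/O yield, promote→Q0. Q0=[P3,P5,P2] Q1=[P1] Q2=[]
t=25-28: P3@Q0 runs 3, rem=3, I/O yield, promote→Q0. Q0=[P5,P2,P3] Q1=[P1] Q2=[]
t=28-31: P5@Q0 runs 3, rem=0, completes. Q0=[P2,P3] Q1=[P1] Q2=[]
t=31-33: P2@Q0 runs 2, rem=6, I/O yield, promote→Q0. Q0=[P3,P2] Q1=[P1] Q2=[]
t=33-36: P3@Q0 runs 3, rem=0, completes. Q0=[P2] Q1=[P1] Q2=[]
t=36-38: P2@Q0 runs 2, rem=4, I/O yield, promote→Q0. Q0=[P2] Q1=[P1] Q2=[]
t=38-40: P2@Q0 runs 2, rem=2, I/O yield, promote→Q0. Q0=[P2] Q1=[P1] Q2=[]
t=40-42: P2@Q0 runs 2, rem=0, completes. Q0=[] Q1=[P1] Q2=[]
t=42-44: P1@Q1 runs 2, rem=0, completes. Q0=[] Q1=[] Q2=[]

Answer: P1(0-3) P2(3-5) P3(5-8) P4(8-10) P5(10-13) P2(13-15) P3(15-18) P4(18-20) P5(20-23) P2(23-25) P3(25-28) P5(28-31) P2(31-33) P3(33-36) P2(36-38) P2(38-40) P2(40-42) P1(42-44)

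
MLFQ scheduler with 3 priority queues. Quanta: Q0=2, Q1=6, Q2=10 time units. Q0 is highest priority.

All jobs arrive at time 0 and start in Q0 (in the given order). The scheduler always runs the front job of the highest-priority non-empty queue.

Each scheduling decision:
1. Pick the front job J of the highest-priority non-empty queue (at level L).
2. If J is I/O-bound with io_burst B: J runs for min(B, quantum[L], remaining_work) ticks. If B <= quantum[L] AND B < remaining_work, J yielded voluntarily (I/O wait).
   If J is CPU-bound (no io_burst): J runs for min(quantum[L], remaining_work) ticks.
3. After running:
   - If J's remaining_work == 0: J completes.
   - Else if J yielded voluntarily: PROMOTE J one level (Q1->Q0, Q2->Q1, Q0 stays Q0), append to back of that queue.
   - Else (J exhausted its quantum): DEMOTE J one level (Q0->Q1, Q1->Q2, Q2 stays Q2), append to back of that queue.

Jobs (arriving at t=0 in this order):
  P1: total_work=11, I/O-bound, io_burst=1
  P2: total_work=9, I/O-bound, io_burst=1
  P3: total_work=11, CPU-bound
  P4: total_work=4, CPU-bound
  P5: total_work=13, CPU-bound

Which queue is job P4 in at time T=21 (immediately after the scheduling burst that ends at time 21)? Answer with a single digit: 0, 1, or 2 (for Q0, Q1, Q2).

t=0-1: P1@Q0 runs 1, rem=10, I/O yield, promote→Q0. Q0=[P2,P3,P4,P5,P1] Q1=[] Q2=[]
t=1-2: P2@Q0 runs 1, rem=8, I/O yield, promote→Q0. Q0=[P3,P4,P5,P1,P2] Q1=[] Q2=[]
t=2-4: P3@Q0 runs 2, rem=9, quantum used, demote→Q1. Q0=[P4,P5,P1,P2] Q1=[P3] Q2=[]
t=4-6: P4@Q0 runs 2, rem=2, quantum used, demote→Q1. Q0=[P5,P1,P2] Q1=[P3,P4] Q2=[]
t=6-8: P5@Q0 runs 2, rem=11, quantum used, demote→Q1. Q0=[P1,P2] Q1=[P3,P4,P5] Q2=[]
t=8-9: P1@Q0 runs 1, rem=9, I/O yield, promote→Q0. Q0=[P2,P1] Q1=[P3,P4,P5] Q2=[]
t=9-10: P2@Q0 runs 1, rem=7, I/O yield, promote→Q0. Q0=[P1,P2] Q1=[P3,P4,P5] Q2=[]
t=10-11: P1@Q0 runs 1, rem=8, I/O yield, promote→Q0. Q0=[P2,P1] Q1=[P3,P4,P5] Q2=[]
t=11-12: P2@Q0 runs 1, rem=6, I/O yield, promote→Q0. Q0=[P1,P2] Q1=[P3,P4,P5] Q2=[]
t=12-13: P1@Q0 runs 1, rem=7, I/O yield, promote→Q0. Q0=[P2,P1] Q1=[P3,P4,P5] Q2=[]
t=13-14: P2@Q0 runs 1, rem=5, I/O yield, promote→Q0. Q0=[P1,P2] Q1=[P3,P4,P5] Q2=[]
t=14-15: P1@Q0 runs 1, rem=6, I/O yield, promote→Q0. Q0=[P2,P1] Q1=[P3,P4,P5] Q2=[]
t=15-16: P2@Q0 runs 1, rem=4, I/O yield, promote→Q0. Q0=[P1,P2] Q1=[P3,P4,P5] Q2=[]
t=16-17: P1@Q0 runs 1, rem=5, I/O yield, promote→Q0. Q0=[P2,P1] Q1=[P3,P4,P5] Q2=[]
t=17-18: P2@Q0 runs 1, rem=3, I/O yield, promote→Q0. Q0=[P1,P2] Q1=[P3,P4,P5] Q2=[]
t=18-19: P1@Q0 runs 1, rem=4, I/O yield, promote→Q0. Q0=[P2,P1] Q1=[P3,P4,P5] Q2=[]
t=19-20: P2@Q0 runs 1, rem=2, I/O yield, promote→Q0. Q0=[P1,P2] Q1=[P3,P4,P5] Q2=[]
t=20-21: P1@Q0 runs 1, rem=3, I/O yield, promote→Q0. Q0=[P2,P1] Q1=[P3,P4,P5] Q2=[]
t=21-22: P2@Q0 runs 1, rem=1, I/O yield, promote→Q0. Q0=[P1,P2] Q1=[P3,P4,P5] Q2=[]
t=22-23: P1@Q0 runs 1, rem=2, I/O yield, promote→Q0. Q0=[P2,P1] Q1=[P3,P4,P5] Q2=[]
t=23-24: P2@Q0 runs 1, rem=0, completes. Q0=[P1] Q1=[P3,P4,P5] Q2=[]
t=24-25: P1@Q0 runs 1, rem=1, I/O yield, promote→Q0. Q0=[P1] Q1=[P3,P4,P5] Q2=[]
t=25-26: P1@Q0 runs 1, rem=0, completes. Q0=[] Q1=[P3,P4,P5] Q2=[]
t=26-32: P3@Q1 runs 6, rem=3, quantum used, demote→Q2. Q0=[] Q1=[P4,P5] Q2=[P3]
t=32-34: P4@Q1 runs 2, rem=0, completes. Q0=[] Q1=[P5] Q2=[P3]
t=34-40: P5@Q1 runs 6, rem=5, quantum used, demote→Q2. Q0=[] Q1=[] Q2=[P3,P5]
t=40-43: P3@Q2 runs 3, rem=0, completes. Q0=[] Q1=[] Q2=[P5]
t=43-48: P5@Q2 runs 5, rem=0, completes. Q0=[] Q1=[] Q2=[]

Answer: 1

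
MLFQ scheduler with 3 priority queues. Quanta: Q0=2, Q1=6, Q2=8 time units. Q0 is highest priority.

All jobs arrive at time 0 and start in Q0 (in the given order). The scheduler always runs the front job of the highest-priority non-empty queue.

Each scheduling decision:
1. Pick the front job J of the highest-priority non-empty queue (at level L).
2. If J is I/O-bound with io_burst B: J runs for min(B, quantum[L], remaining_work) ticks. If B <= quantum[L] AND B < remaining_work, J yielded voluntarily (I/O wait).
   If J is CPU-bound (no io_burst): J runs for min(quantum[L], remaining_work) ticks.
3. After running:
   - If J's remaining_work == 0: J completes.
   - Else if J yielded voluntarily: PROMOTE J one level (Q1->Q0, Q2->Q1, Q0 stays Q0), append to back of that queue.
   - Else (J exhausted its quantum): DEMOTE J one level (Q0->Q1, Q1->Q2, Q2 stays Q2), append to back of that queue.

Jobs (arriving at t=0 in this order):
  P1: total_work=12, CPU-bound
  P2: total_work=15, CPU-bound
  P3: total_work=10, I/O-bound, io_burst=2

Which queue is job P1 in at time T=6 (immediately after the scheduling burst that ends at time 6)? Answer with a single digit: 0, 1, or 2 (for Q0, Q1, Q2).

t=0-2: P1@Q0 runs 2, rem=10, quantum used, demote→Q1. Q0=[P2,P3] Q1=[P1] Q2=[]
t=2-4: P2@Q0 runs 2, rem=13, quantum used, demote→Q1. Q0=[P3] Q1=[P1,P2] Q2=[]
t=4-6: P3@Q0 runs 2, rem=8, I/O yield, promote→Q0. Q0=[P3] Q1=[P1,P2] Q2=[]
t=6-8: P3@Q0 runs 2, rem=6, I/O yield, promote→Q0. Q0=[P3] Q1=[P1,P2] Q2=[]
t=8-10: P3@Q0 runs 2, rem=4, I/O yield, promote→Q0. Q0=[P3] Q1=[P1,P2] Q2=[]
t=10-12: P3@Q0 runs 2, rem=2, I/O yield, promote→Q0. Q0=[P3] Q1=[P1,P2] Q2=[]
t=12-14: P3@Q0 runs 2, rem=0, completes. Q0=[] Q1=[P1,P2] Q2=[]
t=14-20: P1@Q1 runs 6, rem=4, quantum used, demote→Q2. Q0=[] Q1=[P2] Q2=[P1]
t=20-26: P2@Q1 runs 6, rem=7, quantum used, demote→Q2. Q0=[] Q1=[] Q2=[P1,P2]
t=26-30: P1@Q2 runs 4, rem=0, completes. Q0=[] Q1=[] Q2=[P2]
t=30-37: P2@Q2 runs 7, rem=0, completes. Q0=[] Q1=[] Q2=[]

Answer: 1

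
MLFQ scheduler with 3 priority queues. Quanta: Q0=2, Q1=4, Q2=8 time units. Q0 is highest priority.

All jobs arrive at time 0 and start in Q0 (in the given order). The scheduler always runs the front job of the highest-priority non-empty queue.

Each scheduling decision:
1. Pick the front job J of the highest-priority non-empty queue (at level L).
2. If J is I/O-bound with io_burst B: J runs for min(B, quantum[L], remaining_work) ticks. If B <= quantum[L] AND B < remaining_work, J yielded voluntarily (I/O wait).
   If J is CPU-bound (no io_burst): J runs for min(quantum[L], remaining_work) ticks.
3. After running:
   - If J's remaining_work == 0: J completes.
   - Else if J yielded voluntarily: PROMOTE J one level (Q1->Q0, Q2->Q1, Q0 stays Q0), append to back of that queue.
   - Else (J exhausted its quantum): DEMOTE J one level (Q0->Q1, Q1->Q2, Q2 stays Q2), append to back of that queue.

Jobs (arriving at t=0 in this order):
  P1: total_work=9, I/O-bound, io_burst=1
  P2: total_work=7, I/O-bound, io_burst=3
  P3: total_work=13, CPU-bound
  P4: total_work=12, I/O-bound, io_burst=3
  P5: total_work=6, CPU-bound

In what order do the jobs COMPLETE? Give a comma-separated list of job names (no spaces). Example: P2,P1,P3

Answer: P1,P2,P5,P4,P3

Derivation:
t=0-1: P1@Q0 runs 1, rem=8, I/O yield, promote→Q0. Q0=[P2,P3,P4,P5,P1] Q1=[] Q2=[]
t=1-3: P2@Q0 runs 2, rem=5, quantum used, demote→Q1. Q0=[P3,P4,P5,P1] Q1=[P2] Q2=[]
t=3-5: P3@Q0 runs 2, rem=11, quantum used, demote→Q1. Q0=[P4,P5,P1] Q1=[P2,P3] Q2=[]
t=5-7: P4@Q0 runs 2, rem=10, quantum used, demote→Q1. Q0=[P5,P1] Q1=[P2,P3,P4] Q2=[]
t=7-9: P5@Q0 runs 2, rem=4, quantum used, demote→Q1. Q0=[P1] Q1=[P2,P3,P4,P5] Q2=[]
t=9-10: P1@Q0 runs 1, rem=7, I/O yield, promote→Q0. Q0=[P1] Q1=[P2,P3,P4,P5] Q2=[]
t=10-11: P1@Q0 runs 1, rem=6, I/O yield, promote→Q0. Q0=[P1] Q1=[P2,P3,P4,P5] Q2=[]
t=11-12: P1@Q0 runs 1, rem=5, I/O yield, promote→Q0. Q0=[P1] Q1=[P2,P3,P4,P5] Q2=[]
t=12-13: P1@Q0 runs 1, rem=4, I/O yield, promote→Q0. Q0=[P1] Q1=[P2,P3,P4,P5] Q2=[]
t=13-14: P1@Q0 runs 1, rem=3, I/O yield, promote→Q0. Q0=[P1] Q1=[P2,P3,P4,P5] Q2=[]
t=14-15: P1@Q0 runs 1, rem=2, I/O yield, promote→Q0. Q0=[P1] Q1=[P2,P3,P4,P5] Q2=[]
t=15-16: P1@Q0 runs 1, rem=1, I/O yield, promote→Q0. Q0=[P1] Q1=[P2,P3,P4,P5] Q2=[]
t=16-17: P1@Q0 runs 1, rem=0, completes. Q0=[] Q1=[P2,P3,P4,P5] Q2=[]
t=17-20: P2@Q1 runs 3, rem=2, I/O yield, promote→Q0. Q0=[P2] Q1=[P3,P4,P5] Q2=[]
t=20-22: P2@Q0 runs 2, rem=0, completes. Q0=[] Q1=[P3,P4,P5] Q2=[]
t=22-26: P3@Q1 runs 4, rem=7, quantum used, demote→Q2. Q0=[] Q1=[P4,P5] Q2=[P3]
t=26-29: P4@Q1 runs 3, rem=7, I/O yield, promote→Q0. Q0=[P4] Q1=[P5] Q2=[P3]
t=29-31: P4@Q0 runs 2, rem=5, quantum used, demote→Q1. Q0=[] Q1=[P5,P4] Q2=[P3]
t=31-35: P5@Q1 runs 4, rem=0, completes. Q0=[] Q1=[P4] Q2=[P3]
t=35-38: P4@Q1 runs 3, rem=2, I/O yield, promote→Q0. Q0=[P4] Q1=[] Q2=[P3]
t=38-40: P4@Q0 runs 2, rem=0, completes. Q0=[] Q1=[] Q2=[P3]
t=40-47: P3@Q2 runs 7, rem=0, completes. Q0=[] Q1=[] Q2=[]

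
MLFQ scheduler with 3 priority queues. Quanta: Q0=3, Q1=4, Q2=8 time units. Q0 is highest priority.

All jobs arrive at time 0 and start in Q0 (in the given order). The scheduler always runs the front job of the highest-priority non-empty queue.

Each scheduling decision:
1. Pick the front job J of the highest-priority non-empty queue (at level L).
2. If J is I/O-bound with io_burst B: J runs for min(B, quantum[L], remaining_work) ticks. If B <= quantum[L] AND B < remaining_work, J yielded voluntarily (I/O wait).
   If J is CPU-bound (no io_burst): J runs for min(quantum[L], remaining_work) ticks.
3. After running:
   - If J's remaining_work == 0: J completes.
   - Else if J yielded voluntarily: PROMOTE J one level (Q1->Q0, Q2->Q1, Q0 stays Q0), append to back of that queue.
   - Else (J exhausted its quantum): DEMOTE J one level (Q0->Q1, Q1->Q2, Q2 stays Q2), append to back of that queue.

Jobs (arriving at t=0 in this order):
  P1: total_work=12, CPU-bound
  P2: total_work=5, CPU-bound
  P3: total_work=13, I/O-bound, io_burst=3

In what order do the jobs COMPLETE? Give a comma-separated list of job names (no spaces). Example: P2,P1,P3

Answer: P3,P2,P1

Derivation:
t=0-3: P1@Q0 runs 3, rem=9, quantum used, demote→Q1. Q0=[P2,P3] Q1=[P1] Q2=[]
t=3-6: P2@Q0 runs 3, rem=2, quantum used, demote→Q1. Q0=[P3] Q1=[P1,P2] Q2=[]
t=6-9: P3@Q0 runs 3, rem=10, I/O yield, promote→Q0. Q0=[P3] Q1=[P1,P2] Q2=[]
t=9-12: P3@Q0 runs 3, rem=7, I/O yield, promote→Q0. Q0=[P3] Q1=[P1,P2] Q2=[]
t=12-15: P3@Q0 runs 3, rem=4, I/O yield, promote→Q0. Q0=[P3] Q1=[P1,P2] Q2=[]
t=15-18: P3@Q0 runs 3, rem=1, I/O yield, promote→Q0. Q0=[P3] Q1=[P1,P2] Q2=[]
t=18-19: P3@Q0 runs 1, rem=0, completes. Q0=[] Q1=[P1,P2] Q2=[]
t=19-23: P1@Q1 runs 4, rem=5, quantum used, demote→Q2. Q0=[] Q1=[P2] Q2=[P1]
t=23-25: P2@Q1 runs 2, rem=0, completes. Q0=[] Q1=[] Q2=[P1]
t=25-30: P1@Q2 runs 5, rem=0, completes. Q0=[] Q1=[] Q2=[]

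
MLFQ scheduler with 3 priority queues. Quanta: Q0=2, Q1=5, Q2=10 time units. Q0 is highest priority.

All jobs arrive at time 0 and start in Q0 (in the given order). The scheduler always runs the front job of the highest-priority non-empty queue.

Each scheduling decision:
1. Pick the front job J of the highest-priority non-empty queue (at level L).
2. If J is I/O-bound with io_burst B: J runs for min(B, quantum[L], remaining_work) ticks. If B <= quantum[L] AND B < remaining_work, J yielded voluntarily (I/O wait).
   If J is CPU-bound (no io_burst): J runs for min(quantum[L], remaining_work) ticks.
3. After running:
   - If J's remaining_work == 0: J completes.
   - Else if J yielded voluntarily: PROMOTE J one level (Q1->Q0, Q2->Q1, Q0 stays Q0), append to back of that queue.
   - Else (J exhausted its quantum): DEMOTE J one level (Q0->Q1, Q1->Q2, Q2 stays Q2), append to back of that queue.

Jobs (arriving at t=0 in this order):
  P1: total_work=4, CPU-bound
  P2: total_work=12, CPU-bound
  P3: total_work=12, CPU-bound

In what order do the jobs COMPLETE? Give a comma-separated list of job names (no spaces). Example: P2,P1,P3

t=0-2: P1@Q0 runs 2, rem=2, quantum used, demote→Q1. Q0=[P2,P3] Q1=[P1] Q2=[]
t=2-4: P2@Q0 runs 2, rem=10, quantum used, demote→Q1. Q0=[P3] Q1=[P1,P2] Q2=[]
t=4-6: P3@Q0 runs 2, rem=10, quantum used, demote→Q1. Q0=[] Q1=[P1,P2,P3] Q2=[]
t=6-8: P1@Q1 runs 2, rem=0, completes. Q0=[] Q1=[P2,P3] Q2=[]
t=8-13: P2@Q1 runs 5, rem=5, quantum used, demote→Q2. Q0=[] Q1=[P3] Q2=[P2]
t=13-18: P3@Q1 runs 5, rem=5, quantum used, demote→Q2. Q0=[] Q1=[] Q2=[P2,P3]
t=18-23: P2@Q2 runs 5, rem=0, completes. Q0=[] Q1=[] Q2=[P3]
t=23-28: P3@Q2 runs 5, rem=0, completes. Q0=[] Q1=[] Q2=[]

Answer: P1,P2,P3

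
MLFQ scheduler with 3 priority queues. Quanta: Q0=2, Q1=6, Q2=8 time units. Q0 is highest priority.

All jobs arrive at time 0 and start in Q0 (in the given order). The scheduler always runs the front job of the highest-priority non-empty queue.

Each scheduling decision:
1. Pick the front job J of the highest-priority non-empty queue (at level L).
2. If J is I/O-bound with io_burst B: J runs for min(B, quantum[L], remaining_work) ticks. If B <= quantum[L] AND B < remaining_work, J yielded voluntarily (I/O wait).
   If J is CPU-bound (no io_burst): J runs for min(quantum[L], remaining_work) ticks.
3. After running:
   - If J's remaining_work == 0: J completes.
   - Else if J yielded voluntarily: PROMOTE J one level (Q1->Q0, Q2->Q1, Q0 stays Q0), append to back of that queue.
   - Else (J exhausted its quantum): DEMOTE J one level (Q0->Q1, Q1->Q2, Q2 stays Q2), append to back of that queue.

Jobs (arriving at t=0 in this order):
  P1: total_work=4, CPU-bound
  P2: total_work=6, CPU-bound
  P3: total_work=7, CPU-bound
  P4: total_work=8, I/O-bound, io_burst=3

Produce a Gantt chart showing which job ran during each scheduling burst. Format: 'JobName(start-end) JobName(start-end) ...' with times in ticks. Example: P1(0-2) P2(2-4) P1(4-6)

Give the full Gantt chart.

Answer: P1(0-2) P2(2-4) P3(4-6) P4(6-8) P1(8-10) P2(10-14) P3(14-19) P4(19-22) P4(22-24) P4(24-25)

Derivation:
t=0-2: P1@Q0 runs 2, rem=2, quantum used, demote→Q1. Q0=[P2,P3,P4] Q1=[P1] Q2=[]
t=2-4: P2@Q0 runs 2, rem=4, quantum used, demote→Q1. Q0=[P3,P4] Q1=[P1,P2] Q2=[]
t=4-6: P3@Q0 runs 2, rem=5, quantum used, demote→Q1. Q0=[P4] Q1=[P1,P2,P3] Q2=[]
t=6-8: P4@Q0 runs 2, rem=6, quantum used, demote→Q1. Q0=[] Q1=[P1,P2,P3,P4] Q2=[]
t=8-10: P1@Q1 runs 2, rem=0, completes. Q0=[] Q1=[P2,P3,P4] Q2=[]
t=10-14: P2@Q1 runs 4, rem=0, completes. Q0=[] Q1=[P3,P4] Q2=[]
t=14-19: P3@Q1 runs 5, rem=0, completes. Q0=[] Q1=[P4] Q2=[]
t=19-22: P4@Q1 runs 3, rem=3, I/O yield, promote→Q0. Q0=[P4] Q1=[] Q2=[]
t=22-24: P4@Q0 runs 2, rem=1, quantum used, demote→Q1. Q0=[] Q1=[P4] Q2=[]
t=24-25: P4@Q1 runs 1, rem=0, completes. Q0=[] Q1=[] Q2=[]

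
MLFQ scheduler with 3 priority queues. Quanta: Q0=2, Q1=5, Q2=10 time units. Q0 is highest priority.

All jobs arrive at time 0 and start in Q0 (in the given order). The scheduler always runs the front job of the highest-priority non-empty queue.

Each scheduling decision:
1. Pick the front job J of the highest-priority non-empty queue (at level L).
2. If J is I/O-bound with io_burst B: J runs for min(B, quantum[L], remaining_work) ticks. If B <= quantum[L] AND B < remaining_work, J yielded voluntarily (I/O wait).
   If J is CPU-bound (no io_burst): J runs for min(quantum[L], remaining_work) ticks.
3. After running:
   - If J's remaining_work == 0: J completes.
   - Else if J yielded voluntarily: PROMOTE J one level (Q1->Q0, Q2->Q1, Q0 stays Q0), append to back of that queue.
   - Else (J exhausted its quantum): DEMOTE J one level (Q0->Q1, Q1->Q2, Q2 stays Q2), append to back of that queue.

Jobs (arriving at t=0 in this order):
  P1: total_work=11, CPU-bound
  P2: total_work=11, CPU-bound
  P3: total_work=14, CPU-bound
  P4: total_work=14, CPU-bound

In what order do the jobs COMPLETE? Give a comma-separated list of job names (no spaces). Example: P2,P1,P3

t=0-2: P1@Q0 runs 2, rem=9, quantum used, demote→Q1. Q0=[P2,P3,P4] Q1=[P1] Q2=[]
t=2-4: P2@Q0 runs 2, rem=9, quantum used, demote→Q1. Q0=[P3,P4] Q1=[P1,P2] Q2=[]
t=4-6: P3@Q0 runs 2, rem=12, quantum used, demote→Q1. Q0=[P4] Q1=[P1,P2,P3] Q2=[]
t=6-8: P4@Q0 runs 2, rem=12, quantum used, demote→Q1. Q0=[] Q1=[P1,P2,P3,P4] Q2=[]
t=8-13: P1@Q1 runs 5, rem=4, quantum used, demote→Q2. Q0=[] Q1=[P2,P3,P4] Q2=[P1]
t=13-18: P2@Q1 runs 5, rem=4, quantum used, demote→Q2. Q0=[] Q1=[P3,P4] Q2=[P1,P2]
t=18-23: P3@Q1 runs 5, rem=7, quantum used, demote→Q2. Q0=[] Q1=[P4] Q2=[P1,P2,P3]
t=23-28: P4@Q1 runs 5, rem=7, quantum used, demote→Q2. Q0=[] Q1=[] Q2=[P1,P2,P3,P4]
t=28-32: P1@Q2 runs 4, rem=0, completes. Q0=[] Q1=[] Q2=[P2,P3,P4]
t=32-36: P2@Q2 runs 4, rem=0, completes. Q0=[] Q1=[] Q2=[P3,P4]
t=36-43: P3@Q2 runs 7, rem=0, completes. Q0=[] Q1=[] Q2=[P4]
t=43-50: P4@Q2 runs 7, rem=0, completes. Q0=[] Q1=[] Q2=[]

Answer: P1,P2,P3,P4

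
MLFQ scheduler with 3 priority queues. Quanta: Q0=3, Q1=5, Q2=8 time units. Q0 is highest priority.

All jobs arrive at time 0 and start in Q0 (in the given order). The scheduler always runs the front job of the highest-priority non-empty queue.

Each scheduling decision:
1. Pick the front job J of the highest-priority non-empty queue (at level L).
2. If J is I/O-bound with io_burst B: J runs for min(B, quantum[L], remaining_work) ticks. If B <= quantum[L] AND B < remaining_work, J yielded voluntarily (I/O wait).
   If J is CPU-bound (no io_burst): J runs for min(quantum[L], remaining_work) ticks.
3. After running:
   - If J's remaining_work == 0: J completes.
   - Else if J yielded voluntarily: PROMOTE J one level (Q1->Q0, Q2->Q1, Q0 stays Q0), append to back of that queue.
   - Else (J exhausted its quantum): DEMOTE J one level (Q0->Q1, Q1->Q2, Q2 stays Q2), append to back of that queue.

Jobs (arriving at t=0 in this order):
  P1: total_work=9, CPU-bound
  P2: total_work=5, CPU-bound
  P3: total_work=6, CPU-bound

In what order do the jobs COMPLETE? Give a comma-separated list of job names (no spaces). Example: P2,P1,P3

Answer: P2,P3,P1

Derivation:
t=0-3: P1@Q0 runs 3, rem=6, quantum used, demote→Q1. Q0=[P2,P3] Q1=[P1] Q2=[]
t=3-6: P2@Q0 runs 3, rem=2, quantum used, demote→Q1. Q0=[P3] Q1=[P1,P2] Q2=[]
t=6-9: P3@Q0 runs 3, rem=3, quantum used, demote→Q1. Q0=[] Q1=[P1,P2,P3] Q2=[]
t=9-14: P1@Q1 runs 5, rem=1, quantum used, demote→Q2. Q0=[] Q1=[P2,P3] Q2=[P1]
t=14-16: P2@Q1 runs 2, rem=0, completes. Q0=[] Q1=[P3] Q2=[P1]
t=16-19: P3@Q1 runs 3, rem=0, completes. Q0=[] Q1=[] Q2=[P1]
t=19-20: P1@Q2 runs 1, rem=0, completes. Q0=[] Q1=[] Q2=[]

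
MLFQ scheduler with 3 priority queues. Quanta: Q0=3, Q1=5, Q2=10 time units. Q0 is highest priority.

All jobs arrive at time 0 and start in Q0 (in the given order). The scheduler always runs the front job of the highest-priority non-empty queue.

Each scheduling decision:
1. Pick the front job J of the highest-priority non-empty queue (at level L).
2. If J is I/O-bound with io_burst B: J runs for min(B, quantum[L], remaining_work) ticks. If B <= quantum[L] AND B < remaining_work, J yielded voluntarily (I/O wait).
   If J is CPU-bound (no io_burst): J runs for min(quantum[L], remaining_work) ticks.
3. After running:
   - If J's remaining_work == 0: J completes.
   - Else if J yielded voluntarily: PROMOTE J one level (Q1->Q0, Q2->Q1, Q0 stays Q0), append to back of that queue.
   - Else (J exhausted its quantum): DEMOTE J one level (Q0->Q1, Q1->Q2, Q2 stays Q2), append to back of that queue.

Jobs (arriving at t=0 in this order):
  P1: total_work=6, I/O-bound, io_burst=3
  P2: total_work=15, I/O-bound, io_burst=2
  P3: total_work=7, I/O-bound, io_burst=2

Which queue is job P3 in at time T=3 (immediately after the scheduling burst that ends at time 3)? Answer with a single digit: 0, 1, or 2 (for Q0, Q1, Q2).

t=0-3: P1@Q0 runs 3, rem=3, I/O yield, promote→Q0. Q0=[P2,P3,P1] Q1=[] Q2=[]
t=3-5: P2@Q0 runs 2, rem=13, I/O yield, promote→Q0. Q0=[P3,P1,P2] Q1=[] Q2=[]
t=5-7: P3@Q0 runs 2, rem=5, I/O yield, promote→Q0. Q0=[P1,P2,P3] Q1=[] Q2=[]
t=7-10: P1@Q0 runs 3, rem=0, completes. Q0=[P2,P3] Q1=[] Q2=[]
t=10-12: P2@Q0 runs 2, rem=11, I/O yield, promote→Q0. Q0=[P3,P2] Q1=[] Q2=[]
t=12-14: P3@Q0 runs 2, rem=3, I/O yield, promote→Q0. Q0=[P2,P3] Q1=[] Q2=[]
t=14-16: P2@Q0 runs 2, rem=9, I/O yield, promote→Q0. Q0=[P3,P2] Q1=[] Q2=[]
t=16-18: P3@Q0 runs 2, rem=1, I/O yield, promote→Q0. Q0=[P2,P3] Q1=[] Q2=[]
t=18-20: P2@Q0 runs 2, rem=7, I/O yield, promote→Q0. Q0=[P3,P2] Q1=[] Q2=[]
t=20-21: P3@Q0 runs 1, rem=0, completes. Q0=[P2] Q1=[] Q2=[]
t=21-23: P2@Q0 runs 2, rem=5, I/O yield, promote→Q0. Q0=[P2] Q1=[] Q2=[]
t=23-25: P2@Q0 runs 2, rem=3, I/O yield, promote→Q0. Q0=[P2] Q1=[] Q2=[]
t=25-27: P2@Q0 runs 2, rem=1, I/O yield, promote→Q0. Q0=[P2] Q1=[] Q2=[]
t=27-28: P2@Q0 runs 1, rem=0, completes. Q0=[] Q1=[] Q2=[]

Answer: 0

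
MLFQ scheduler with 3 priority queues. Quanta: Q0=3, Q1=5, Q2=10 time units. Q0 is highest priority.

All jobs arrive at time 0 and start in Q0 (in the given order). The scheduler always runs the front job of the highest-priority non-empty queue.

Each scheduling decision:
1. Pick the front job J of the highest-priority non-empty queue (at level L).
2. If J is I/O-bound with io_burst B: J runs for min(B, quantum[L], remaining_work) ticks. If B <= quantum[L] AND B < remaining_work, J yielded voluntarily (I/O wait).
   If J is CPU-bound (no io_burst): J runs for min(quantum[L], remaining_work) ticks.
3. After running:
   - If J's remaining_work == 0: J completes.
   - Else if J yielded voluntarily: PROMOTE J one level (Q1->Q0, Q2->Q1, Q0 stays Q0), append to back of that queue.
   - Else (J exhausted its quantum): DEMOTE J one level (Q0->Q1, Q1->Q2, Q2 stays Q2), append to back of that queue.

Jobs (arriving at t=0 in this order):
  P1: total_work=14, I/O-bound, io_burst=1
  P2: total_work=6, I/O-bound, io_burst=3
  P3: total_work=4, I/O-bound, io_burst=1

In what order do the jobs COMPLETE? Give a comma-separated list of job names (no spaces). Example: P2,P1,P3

t=0-1: P1@Q0 runs 1, rem=13, I/O yield, promote→Q0. Q0=[P2,P3,P1] Q1=[] Q2=[]
t=1-4: P2@Q0 runs 3, rem=3, I/O yield, promote→Q0. Q0=[P3,P1,P2] Q1=[] Q2=[]
t=4-5: P3@Q0 runs 1, rem=3, I/O yield, promote→Q0. Q0=[P1,P2,P3] Q1=[] Q2=[]
t=5-6: P1@Q0 runs 1, rem=12, I/O yield, promote→Q0. Q0=[P2,P3,P1] Q1=[] Q2=[]
t=6-9: P2@Q0 runs 3, rem=0, completes. Q0=[P3,P1] Q1=[] Q2=[]
t=9-10: P3@Q0 runs 1, rem=2, I/O yield, promote→Q0. Q0=[P1,P3] Q1=[] Q2=[]
t=10-11: P1@Q0 runs 1, rem=11, I/O yield, promote→Q0. Q0=[P3,P1] Q1=[] Q2=[]
t=11-12: P3@Q0 runs 1, rem=1, I/O yield, promote→Q0. Q0=[P1,P3] Q1=[] Q2=[]
t=12-13: P1@Q0 runs 1, rem=10, I/O yield, promote→Q0. Q0=[P3,P1] Q1=[] Q2=[]
t=13-14: P3@Q0 runs 1, rem=0, completes. Q0=[P1] Q1=[] Q2=[]
t=14-15: P1@Q0 runs 1, rem=9, I/O yield, promote→Q0. Q0=[P1] Q1=[] Q2=[]
t=15-16: P1@Q0 runs 1, rem=8, I/O yield, promote→Q0. Q0=[P1] Q1=[] Q2=[]
t=16-17: P1@Q0 runs 1, rem=7, I/O yield, promote→Q0. Q0=[P1] Q1=[] Q2=[]
t=17-18: P1@Q0 runs 1, rem=6, I/O yield, promote→Q0. Q0=[P1] Q1=[] Q2=[]
t=18-19: P1@Q0 runs 1, rem=5, I/O yield, promote→Q0. Q0=[P1] Q1=[] Q2=[]
t=19-20: P1@Q0 runs 1, rem=4, I/O yield, promote→Q0. Q0=[P1] Q1=[] Q2=[]
t=20-21: P1@Q0 runs 1, rem=3, I/O yield, promote→Q0. Q0=[P1] Q1=[] Q2=[]
t=21-22: P1@Q0 runs 1, rem=2, I/O yield, promote→Q0. Q0=[P1] Q1=[] Q2=[]
t=22-23: P1@Q0 runs 1, rem=1, I/O yield, promote→Q0. Q0=[P1] Q1=[] Q2=[]
t=23-24: P1@Q0 runs 1, rem=0, completes. Q0=[] Q1=[] Q2=[]

Answer: P2,P3,P1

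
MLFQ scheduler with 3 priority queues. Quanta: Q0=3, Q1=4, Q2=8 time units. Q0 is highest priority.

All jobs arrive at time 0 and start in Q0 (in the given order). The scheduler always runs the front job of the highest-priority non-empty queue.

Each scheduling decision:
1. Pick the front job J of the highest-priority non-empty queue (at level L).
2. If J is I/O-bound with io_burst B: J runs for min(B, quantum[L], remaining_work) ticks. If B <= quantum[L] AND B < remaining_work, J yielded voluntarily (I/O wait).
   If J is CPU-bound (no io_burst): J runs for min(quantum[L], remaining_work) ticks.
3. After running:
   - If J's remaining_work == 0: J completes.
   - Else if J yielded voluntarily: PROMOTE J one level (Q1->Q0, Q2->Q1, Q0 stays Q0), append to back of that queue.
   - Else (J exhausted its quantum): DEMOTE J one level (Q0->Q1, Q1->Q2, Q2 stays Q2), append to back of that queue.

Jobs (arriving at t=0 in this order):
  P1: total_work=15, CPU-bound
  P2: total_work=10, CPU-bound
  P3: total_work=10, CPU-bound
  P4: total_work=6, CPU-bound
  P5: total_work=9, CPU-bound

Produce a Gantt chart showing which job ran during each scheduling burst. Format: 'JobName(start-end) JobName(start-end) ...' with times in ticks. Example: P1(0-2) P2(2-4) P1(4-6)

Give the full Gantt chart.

t=0-3: P1@Q0 runs 3, rem=12, quantum used, demote→Q1. Q0=[P2,P3,P4,P5] Q1=[P1] Q2=[]
t=3-6: P2@Q0 runs 3, rem=7, quantum used, demote→Q1. Q0=[P3,P4,P5] Q1=[P1,P2] Q2=[]
t=6-9: P3@Q0 runs 3, rem=7, quantum used, demote→Q1. Q0=[P4,P5] Q1=[P1,P2,P3] Q2=[]
t=9-12: P4@Q0 runs 3, rem=3, quantum used, demote→Q1. Q0=[P5] Q1=[P1,P2,P3,P4] Q2=[]
t=12-15: P5@Q0 runs 3, rem=6, quantum used, demote→Q1. Q0=[] Q1=[P1,P2,P3,P4,P5] Q2=[]
t=15-19: P1@Q1 runs 4, rem=8, quantum used, demote→Q2. Q0=[] Q1=[P2,P3,P4,P5] Q2=[P1]
t=19-23: P2@Q1 runs 4, rem=3, quantum used, demote→Q2. Q0=[] Q1=[P3,P4,P5] Q2=[P1,P2]
t=23-27: P3@Q1 runs 4, rem=3, quantum used, demote→Q2. Q0=[] Q1=[P4,P5] Q2=[P1,P2,P3]
t=27-30: P4@Q1 runs 3, rem=0, completes. Q0=[] Q1=[P5] Q2=[P1,P2,P3]
t=30-34: P5@Q1 runs 4, rem=2, quantum used, demote→Q2. Q0=[] Q1=[] Q2=[P1,P2,P3,P5]
t=34-42: P1@Q2 runs 8, rem=0, completes. Q0=[] Q1=[] Q2=[P2,P3,P5]
t=42-45: P2@Q2 runs 3, rem=0, completes. Q0=[] Q1=[] Q2=[P3,P5]
t=45-48: P3@Q2 runs 3, rem=0, completes. Q0=[] Q1=[] Q2=[P5]
t=48-50: P5@Q2 runs 2, rem=0, completes. Q0=[] Q1=[] Q2=[]

Answer: P1(0-3) P2(3-6) P3(6-9) P4(9-12) P5(12-15) P1(15-19) P2(19-23) P3(23-27) P4(27-30) P5(30-34) P1(34-42) P2(42-45) P3(45-48) P5(48-50)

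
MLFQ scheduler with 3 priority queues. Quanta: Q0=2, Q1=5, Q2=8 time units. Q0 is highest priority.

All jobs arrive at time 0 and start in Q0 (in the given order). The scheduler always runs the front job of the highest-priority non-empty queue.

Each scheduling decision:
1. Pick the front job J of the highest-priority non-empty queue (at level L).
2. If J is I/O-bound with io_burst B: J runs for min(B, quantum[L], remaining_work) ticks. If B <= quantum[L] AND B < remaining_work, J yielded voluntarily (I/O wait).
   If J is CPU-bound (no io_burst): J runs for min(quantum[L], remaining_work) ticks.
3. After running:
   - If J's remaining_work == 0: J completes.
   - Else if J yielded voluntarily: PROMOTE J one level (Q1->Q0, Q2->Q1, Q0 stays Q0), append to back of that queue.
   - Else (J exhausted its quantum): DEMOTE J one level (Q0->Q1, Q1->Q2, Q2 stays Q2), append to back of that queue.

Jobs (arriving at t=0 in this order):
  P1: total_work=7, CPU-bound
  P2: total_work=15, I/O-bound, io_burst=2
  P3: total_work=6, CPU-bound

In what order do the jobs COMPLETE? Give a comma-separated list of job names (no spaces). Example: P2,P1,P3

t=0-2: P1@Q0 runs 2, rem=5, quantum used, demote→Q1. Q0=[P2,P3] Q1=[P1] Q2=[]
t=2-4: P2@Q0 runs 2, rem=13, I/O yield, promote→Q0. Q0=[P3,P2] Q1=[P1] Q2=[]
t=4-6: P3@Q0 runs 2, rem=4, quantum used, demote→Q1. Q0=[P2] Q1=[P1,P3] Q2=[]
t=6-8: P2@Q0 runs 2, rem=11, I/O yield, promote→Q0. Q0=[P2] Q1=[P1,P3] Q2=[]
t=8-10: P2@Q0 runs 2, rem=9, I/O yield, promote→Q0. Q0=[P2] Q1=[P1,P3] Q2=[]
t=10-12: P2@Q0 runs 2, rem=7, I/O yield, promote→Q0. Q0=[P2] Q1=[P1,P3] Q2=[]
t=12-14: P2@Q0 runs 2, rem=5, I/O yield, promote→Q0. Q0=[P2] Q1=[P1,P3] Q2=[]
t=14-16: P2@Q0 runs 2, rem=3, I/O yield, promote→Q0. Q0=[P2] Q1=[P1,P3] Q2=[]
t=16-18: P2@Q0 runs 2, rem=1, I/O yield, promote→Q0. Q0=[P2] Q1=[P1,P3] Q2=[]
t=18-19: P2@Q0 runs 1, rem=0, completes. Q0=[] Q1=[P1,P3] Q2=[]
t=19-24: P1@Q1 runs 5, rem=0, completes. Q0=[] Q1=[P3] Q2=[]
t=24-28: P3@Q1 runs 4, rem=0, completes. Q0=[] Q1=[] Q2=[]

Answer: P2,P1,P3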